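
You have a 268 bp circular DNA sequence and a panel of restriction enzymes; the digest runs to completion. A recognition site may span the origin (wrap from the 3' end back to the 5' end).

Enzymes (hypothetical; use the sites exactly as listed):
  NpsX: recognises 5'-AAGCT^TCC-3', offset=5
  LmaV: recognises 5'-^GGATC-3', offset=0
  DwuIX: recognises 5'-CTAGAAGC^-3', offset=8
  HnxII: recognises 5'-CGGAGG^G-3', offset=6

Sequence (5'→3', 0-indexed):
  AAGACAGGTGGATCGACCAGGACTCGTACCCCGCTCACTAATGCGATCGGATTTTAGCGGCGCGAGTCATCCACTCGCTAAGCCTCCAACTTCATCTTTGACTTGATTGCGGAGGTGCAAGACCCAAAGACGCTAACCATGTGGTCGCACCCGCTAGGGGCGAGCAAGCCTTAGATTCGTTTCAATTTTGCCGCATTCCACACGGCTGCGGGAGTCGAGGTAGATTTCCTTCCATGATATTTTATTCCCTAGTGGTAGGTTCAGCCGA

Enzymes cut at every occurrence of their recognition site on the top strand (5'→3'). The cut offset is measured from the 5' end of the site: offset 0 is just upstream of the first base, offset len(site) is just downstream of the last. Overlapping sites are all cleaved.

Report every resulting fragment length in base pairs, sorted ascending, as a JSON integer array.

[268]

Site scan:
  NpsX (AAGCTTCC, off=5): no sites
  LmaV (GGATC, off=0): starts [9] → cuts [9]
  DwuIX (CTAGAAGC, off=8): no sites
  HnxII (CGGAGGG, off=6): no sites

All cut coordinates (distinct, sorted): [9]

Fragments:
  9→9 (wrap): 268-9+9 = 268 bp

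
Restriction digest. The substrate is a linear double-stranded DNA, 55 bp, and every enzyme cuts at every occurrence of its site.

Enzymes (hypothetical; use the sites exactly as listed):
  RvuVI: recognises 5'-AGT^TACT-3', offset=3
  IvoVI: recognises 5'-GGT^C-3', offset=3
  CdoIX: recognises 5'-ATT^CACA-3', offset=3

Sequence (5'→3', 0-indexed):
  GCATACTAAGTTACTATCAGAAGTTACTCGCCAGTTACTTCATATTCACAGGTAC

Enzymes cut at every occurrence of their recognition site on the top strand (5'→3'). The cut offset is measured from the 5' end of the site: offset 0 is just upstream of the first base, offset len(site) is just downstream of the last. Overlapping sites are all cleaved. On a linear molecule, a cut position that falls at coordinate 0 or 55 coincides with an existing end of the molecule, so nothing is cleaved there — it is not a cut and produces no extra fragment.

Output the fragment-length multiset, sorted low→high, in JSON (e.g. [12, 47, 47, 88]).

Scan for sites:
  RvuVI (AGTTACT, off=3): starts [8, 21, 32] → cuts [11, 24, 35]
  IvoVI (GGTC, off=3): no sites
  CdoIX (ATTCACA, off=3): starts [43] → cuts [46]

Pooled cuts: [11, 24, 35, 46]

Fragment lengths:
  [0,11): 11 bp
  [11,24): 13 bp
  [24,35): 11 bp
  [35,46): 11 bp
  [46,55): 9 bp

[9,11,11,11,13]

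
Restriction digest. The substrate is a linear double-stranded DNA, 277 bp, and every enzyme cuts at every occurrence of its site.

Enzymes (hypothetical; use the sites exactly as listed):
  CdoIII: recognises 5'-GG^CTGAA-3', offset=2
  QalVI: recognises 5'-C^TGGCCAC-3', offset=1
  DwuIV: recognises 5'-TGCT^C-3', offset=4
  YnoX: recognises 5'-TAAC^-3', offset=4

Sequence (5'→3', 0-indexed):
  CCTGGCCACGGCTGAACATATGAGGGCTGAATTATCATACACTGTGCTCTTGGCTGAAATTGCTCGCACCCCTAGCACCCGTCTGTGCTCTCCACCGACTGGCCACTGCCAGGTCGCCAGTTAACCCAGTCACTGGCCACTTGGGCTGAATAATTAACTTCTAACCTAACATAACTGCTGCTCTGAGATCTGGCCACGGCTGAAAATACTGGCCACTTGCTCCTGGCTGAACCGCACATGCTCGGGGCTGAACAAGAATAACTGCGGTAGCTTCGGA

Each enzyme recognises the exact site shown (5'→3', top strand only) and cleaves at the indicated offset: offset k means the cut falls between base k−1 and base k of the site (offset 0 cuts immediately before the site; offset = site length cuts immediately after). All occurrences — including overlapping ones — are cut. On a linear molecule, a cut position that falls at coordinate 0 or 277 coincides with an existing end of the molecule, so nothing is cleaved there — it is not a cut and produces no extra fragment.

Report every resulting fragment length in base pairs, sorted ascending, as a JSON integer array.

[2,5,5,5,5,5,7,7,8,8,9,9,10,10,11,12,12,13,15,15,15,16,22,25,26]

Site scan:
  CdoIII (GGCTGAA, off=2): starts [9, 24, 51, 143, 197, 224, 245] → cuts [11, 26, 53, 145, 199, 226, 247]
  QalVI (CTGGCCAC, off=1): starts [1, 98, 132, 189, 208] → cuts [2, 99, 133, 190, 209]
  DwuIV (TGCTC, off=4): starts [44, 60, 85, 178, 217, 238] → cuts [48, 64, 89, 182, 221, 242]
  YnoX (TAAC, off=4): starts [121, 154, 161, 166, 171, 258] → cuts [125, 158, 165, 170, 175, 262]

Pooled cuts: [2, 11, 26, 48, 53, 64, 89, 99, 125, 133, 145, 158, 165, 170, 175, 182, 190, 199, 209, 221, 226, 242, 247, 262]

Fragment lengths:
  [0,2): 2 bp
  [2,11): 9 bp
  [11,26): 15 bp
  [26,48): 22 bp
  [48,53): 5 bp
  [53,64): 11 bp
  [64,89): 25 bp
  [89,99): 10 bp
  [99,125): 26 bp
  [125,133): 8 bp
  [133,145): 12 bp
  [145,158): 13 bp
  [158,165): 7 bp
  [165,170): 5 bp
  [170,175): 5 bp
  [175,182): 7 bp
  [182,190): 8 bp
  [190,199): 9 bp
  [199,209): 10 bp
  [209,221): 12 bp
  [221,226): 5 bp
  [226,242): 16 bp
  [242,247): 5 bp
  [247,262): 15 bp
  [262,277): 15 bp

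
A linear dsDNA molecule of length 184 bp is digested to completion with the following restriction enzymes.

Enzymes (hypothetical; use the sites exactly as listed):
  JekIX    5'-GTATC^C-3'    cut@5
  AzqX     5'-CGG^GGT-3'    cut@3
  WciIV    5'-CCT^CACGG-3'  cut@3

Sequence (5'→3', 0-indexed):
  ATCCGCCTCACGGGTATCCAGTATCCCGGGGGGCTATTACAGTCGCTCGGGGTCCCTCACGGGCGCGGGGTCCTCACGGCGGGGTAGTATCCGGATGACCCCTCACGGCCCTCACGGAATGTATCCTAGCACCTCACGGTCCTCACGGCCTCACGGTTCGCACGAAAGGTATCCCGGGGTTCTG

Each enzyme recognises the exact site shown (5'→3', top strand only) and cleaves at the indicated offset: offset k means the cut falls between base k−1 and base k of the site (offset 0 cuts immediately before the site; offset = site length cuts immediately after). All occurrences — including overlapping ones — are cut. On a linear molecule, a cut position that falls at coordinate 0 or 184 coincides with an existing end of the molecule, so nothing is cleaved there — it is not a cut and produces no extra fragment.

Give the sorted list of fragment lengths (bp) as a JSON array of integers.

Scan for sites:
  JekIX GTATCC/5: at [13, 20, 86, 120, 168] ⇒ [18, 25, 91, 125, 173]
  AzqX CGGGGT/3: at [47, 65, 79, 174] ⇒ [50, 68, 82, 177]
  WciIV CCTCACGG/3: at [5, 54, 71, 100, 109, 131, 140, 148] ⇒ [8, 57, 74, 103, 112, 134, 143, 151]

All cut coordinates (distinct, sorted): [8, 18, 25, 50, 57, 68, 74, 82, 91, 103, 112, 125, 134, 143, 151, 173, 177]

Fragment lengths:
  [0,8): 8 bp
  [8,18): 10 bp
  [18,25): 7 bp
  [25,50): 25 bp
  [50,57): 7 bp
  [57,68): 11 bp
  [68,74): 6 bp
  [74,82): 8 bp
  [82,91): 9 bp
  [91,103): 12 bp
  [103,112): 9 bp
  [112,125): 13 bp
  [125,134): 9 bp
  [134,143): 9 bp
  [143,151): 8 bp
  [151,173): 22 bp
  [173,177): 4 bp
  [177,184): 7 bp

[4,6,7,7,7,8,8,8,9,9,9,9,10,11,12,13,22,25]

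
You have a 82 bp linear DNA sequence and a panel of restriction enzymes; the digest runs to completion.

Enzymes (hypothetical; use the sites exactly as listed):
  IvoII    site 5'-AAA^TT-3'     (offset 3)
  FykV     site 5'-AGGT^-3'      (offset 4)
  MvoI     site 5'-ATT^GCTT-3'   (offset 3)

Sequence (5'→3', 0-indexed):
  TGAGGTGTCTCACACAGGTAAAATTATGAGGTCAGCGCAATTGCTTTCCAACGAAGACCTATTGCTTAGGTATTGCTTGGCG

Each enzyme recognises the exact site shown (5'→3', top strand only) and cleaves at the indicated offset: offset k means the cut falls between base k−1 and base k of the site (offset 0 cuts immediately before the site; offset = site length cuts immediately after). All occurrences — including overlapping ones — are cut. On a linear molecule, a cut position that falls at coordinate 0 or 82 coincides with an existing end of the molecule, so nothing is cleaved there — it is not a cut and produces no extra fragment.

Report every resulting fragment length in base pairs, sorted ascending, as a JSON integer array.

[3,4,6,8,8,9,10,13,21]

Scan for sites:
  IvoII AAATT/3: at [20] ⇒ [23]
  FykV AGGT/4: at [2, 15, 28, 67] ⇒ [6, 19, 32, 71]
  MvoI ATTGCTT/3: at [39, 60, 71] ⇒ [42, 63, 74]

Pooled cuts: [6, 19, 23, 32, 42, 63, 71, 74]

Fragment lengths:
  [0,6): 6 bp
  [6,19): 13 bp
  [19,23): 4 bp
  [23,32): 9 bp
  [32,42): 10 bp
  [42,63): 21 bp
  [63,71): 8 bp
  [71,74): 3 bp
  [74,82): 8 bp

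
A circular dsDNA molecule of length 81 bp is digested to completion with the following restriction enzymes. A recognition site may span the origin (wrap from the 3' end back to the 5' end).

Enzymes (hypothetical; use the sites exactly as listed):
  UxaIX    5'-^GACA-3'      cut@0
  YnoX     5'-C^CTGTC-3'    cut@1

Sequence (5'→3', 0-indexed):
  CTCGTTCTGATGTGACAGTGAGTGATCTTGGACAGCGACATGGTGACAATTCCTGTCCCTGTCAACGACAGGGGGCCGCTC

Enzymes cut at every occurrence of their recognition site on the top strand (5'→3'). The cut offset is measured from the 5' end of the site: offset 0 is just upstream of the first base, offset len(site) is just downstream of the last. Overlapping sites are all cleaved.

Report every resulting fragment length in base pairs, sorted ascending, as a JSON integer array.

[6,6,8,8,8,17,28]

Per-enzyme occurrences:
  UxaIX (GACA, off=0): starts [13, 30, 36, 44, 66] → cuts [13, 30, 36, 44, 66]
  YnoX (CCTGTC, off=1): starts [51, 57] → cuts [52, 58]

Pooled cuts: [13, 30, 36, 44, 52, 58, 66]

Fragment lengths:
  13→30: 17 bp
  30→36: 6 bp
  36→44: 8 bp
  44→52: 8 bp
  52→58: 6 bp
  58→66: 8 bp
  66→13 (wrap): 81-66+13 = 28 bp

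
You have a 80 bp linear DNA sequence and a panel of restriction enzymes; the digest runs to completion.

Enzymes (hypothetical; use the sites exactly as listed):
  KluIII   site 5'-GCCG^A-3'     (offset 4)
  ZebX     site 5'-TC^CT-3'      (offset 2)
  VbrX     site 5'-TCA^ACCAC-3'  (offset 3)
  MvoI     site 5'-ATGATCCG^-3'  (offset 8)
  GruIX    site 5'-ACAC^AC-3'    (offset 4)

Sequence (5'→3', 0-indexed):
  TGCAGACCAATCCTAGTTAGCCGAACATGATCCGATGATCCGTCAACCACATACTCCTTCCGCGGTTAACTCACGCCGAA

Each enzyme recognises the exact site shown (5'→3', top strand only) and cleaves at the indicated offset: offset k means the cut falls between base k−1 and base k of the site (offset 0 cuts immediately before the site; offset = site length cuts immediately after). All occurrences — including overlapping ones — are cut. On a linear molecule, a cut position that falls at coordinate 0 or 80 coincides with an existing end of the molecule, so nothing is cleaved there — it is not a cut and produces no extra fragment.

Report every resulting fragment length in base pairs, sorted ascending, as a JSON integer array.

[2,3,8,11,11,11,12,22]

Site scan:
  KluIII GCCGA/4: at [19, 74] ⇒ [23, 78]
  ZebX TCCT/2: at [10, 54] ⇒ [12, 56]
  VbrX TCAACCAC/3: at [42] ⇒ [45]
  MvoI ATGATCCG/8: at [26, 34] ⇒ [34, 42]
  GruIX (ACACAC, off=4): no sites

Pooled cuts: [12, 23, 34, 42, 45, 56, 78]

Fragments:
  [0,12): 12 bp
  [12,23): 11 bp
  [23,34): 11 bp
  [34,42): 8 bp
  [42,45): 3 bp
  [45,56): 11 bp
  [56,78): 22 bp
  [78,80): 2 bp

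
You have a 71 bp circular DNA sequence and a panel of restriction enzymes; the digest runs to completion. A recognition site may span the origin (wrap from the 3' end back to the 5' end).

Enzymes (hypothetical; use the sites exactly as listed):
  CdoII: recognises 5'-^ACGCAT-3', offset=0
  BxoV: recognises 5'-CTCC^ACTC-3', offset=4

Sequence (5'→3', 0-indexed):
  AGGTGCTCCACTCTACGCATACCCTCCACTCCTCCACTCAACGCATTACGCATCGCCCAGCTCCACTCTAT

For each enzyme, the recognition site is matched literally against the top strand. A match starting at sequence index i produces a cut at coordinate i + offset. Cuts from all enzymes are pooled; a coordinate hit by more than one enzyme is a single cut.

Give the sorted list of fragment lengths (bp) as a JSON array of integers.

[5,5,7,8,13,16,17]

Per-enzyme occurrences:
  CdoII (ACGCAT, off=0): starts [14, 40, 47] → cuts [14, 40, 47]
  BxoV (CTCCACTC, off=4): starts [5, 23, 31, 60] → cuts [9, 27, 35, 64]

All cut coordinates (distinct, sorted): [9, 14, 27, 35, 40, 47, 64]

Fragment lengths:
  9→14: 5 bp
  14→27: 13 bp
  27→35: 8 bp
  35→40: 5 bp
  40→47: 7 bp
  47→64: 17 bp
  64→9 (wrap): 71-64+9 = 16 bp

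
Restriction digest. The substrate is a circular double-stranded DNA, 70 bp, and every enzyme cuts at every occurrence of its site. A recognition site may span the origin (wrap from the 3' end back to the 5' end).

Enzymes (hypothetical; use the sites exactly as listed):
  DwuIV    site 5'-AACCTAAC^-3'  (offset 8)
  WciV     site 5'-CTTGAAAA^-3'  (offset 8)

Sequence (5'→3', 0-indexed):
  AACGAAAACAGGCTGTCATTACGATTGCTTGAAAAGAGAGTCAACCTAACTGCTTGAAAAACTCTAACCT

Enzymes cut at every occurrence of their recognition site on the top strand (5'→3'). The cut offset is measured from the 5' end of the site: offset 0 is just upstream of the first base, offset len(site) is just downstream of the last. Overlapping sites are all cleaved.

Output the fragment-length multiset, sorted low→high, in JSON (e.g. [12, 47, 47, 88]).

[10,13,15,32]

Scan for sites:
  DwuIV AACCTAAC/8: at [42, 65] ⇒ [3, 50]
  WciV CTTGAAAA/8: at [27, 52] ⇒ [35, 60]

Pooled cuts: [3, 35, 50, 60]

Fragment lengths:
  3→35: 32 bp
  35→50: 15 bp
  50→60: 10 bp
  60→3 (wrap): 70-60+3 = 13 bp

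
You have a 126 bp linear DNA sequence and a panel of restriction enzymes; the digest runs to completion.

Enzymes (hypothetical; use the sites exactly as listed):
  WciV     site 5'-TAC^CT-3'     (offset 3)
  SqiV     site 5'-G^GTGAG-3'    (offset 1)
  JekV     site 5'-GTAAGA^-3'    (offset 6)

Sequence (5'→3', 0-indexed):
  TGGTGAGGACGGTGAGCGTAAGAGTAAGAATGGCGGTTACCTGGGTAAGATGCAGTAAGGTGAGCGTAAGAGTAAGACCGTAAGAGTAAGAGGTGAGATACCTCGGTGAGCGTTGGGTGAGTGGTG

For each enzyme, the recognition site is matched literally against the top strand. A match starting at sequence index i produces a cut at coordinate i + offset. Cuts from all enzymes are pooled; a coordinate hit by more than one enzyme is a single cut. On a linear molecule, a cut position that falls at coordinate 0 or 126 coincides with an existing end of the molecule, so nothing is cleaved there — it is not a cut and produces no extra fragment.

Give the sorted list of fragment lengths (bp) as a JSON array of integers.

Per-enzyme occurrences:
  WciV TACCT/3: at [37, 98] ⇒ [40, 101]
  SqiV GGTGAG/1: at [1, 10, 58, 91, 104, 115] ⇒ [2, 11, 59, 92, 105, 116]
  JekV GTAAGA/6: at [17, 23, 44, 65, 71, 79, 85] ⇒ [23, 29, 50, 71, 77, 85, 91]

All cut coordinates (distinct, sorted): [2, 11, 23, 29, 40, 50, 59, 71, 77, 85, 91, 92, 101, 105, 116]

Fragment lengths:
  [0,2): 2 bp
  [2,11): 9 bp
  [11,23): 12 bp
  [23,29): 6 bp
  [29,40): 11 bp
  [40,50): 10 bp
  [50,59): 9 bp
  [59,71): 12 bp
  [71,77): 6 bp
  [77,85): 8 bp
  [85,91): 6 bp
  [91,92): 1 bp
  [92,101): 9 bp
  [101,105): 4 bp
  [105,116): 11 bp
  [116,126): 10 bp

[1,2,4,6,6,6,8,9,9,9,10,10,11,11,12,12]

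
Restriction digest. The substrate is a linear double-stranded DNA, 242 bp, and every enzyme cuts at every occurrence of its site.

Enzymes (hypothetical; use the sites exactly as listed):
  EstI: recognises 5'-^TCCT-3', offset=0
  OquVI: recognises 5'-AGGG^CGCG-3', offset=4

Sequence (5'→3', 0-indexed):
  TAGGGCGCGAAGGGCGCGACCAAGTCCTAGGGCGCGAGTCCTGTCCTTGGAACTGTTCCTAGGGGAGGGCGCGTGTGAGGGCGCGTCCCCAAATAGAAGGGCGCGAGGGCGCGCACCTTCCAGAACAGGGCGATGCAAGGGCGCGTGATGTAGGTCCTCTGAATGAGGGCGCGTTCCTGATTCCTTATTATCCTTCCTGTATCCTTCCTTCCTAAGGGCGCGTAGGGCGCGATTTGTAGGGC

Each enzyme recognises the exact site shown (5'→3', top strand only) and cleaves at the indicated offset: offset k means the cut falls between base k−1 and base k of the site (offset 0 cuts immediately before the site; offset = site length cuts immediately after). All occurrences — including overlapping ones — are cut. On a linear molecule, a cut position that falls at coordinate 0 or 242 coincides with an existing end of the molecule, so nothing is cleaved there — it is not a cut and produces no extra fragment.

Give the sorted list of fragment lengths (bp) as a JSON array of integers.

[4,4,4,5,5,5,6,7,7,8,8,9,9,9,9,10,12,13,13,13,15,15,20,32]

Scan for sites:
  EstI TCCT/0: at [24, 38, 43, 56, 154, 174, 181, 190, 194, 201, 205, 209] ⇒ [24, 38, 43, 56, 154, 174, 181, 190, 194, 201, 205, 209]
  OquVI AGGGCGCG/4: at [1, 10, 28, 65, 77, 97, 105, 137, 165, 214, 223] ⇒ [5, 14, 32, 69, 81, 101, 109, 141, 169, 218, 227]

All cut coordinates (distinct, sorted): [5, 14, 24, 32, 38, 43, 56, 69, 81, 101, 109, 141, 154, 169, 174, 181, 190, 194, 201, 205, 209, 218, 227]

Fragments:
  [0,5): 5 bp
  [5,14): 9 bp
  [14,24): 10 bp
  [24,32): 8 bp
  [32,38): 6 bp
  [38,43): 5 bp
  [43,56): 13 bp
  [56,69): 13 bp
  [69,81): 12 bp
  [81,101): 20 bp
  [101,109): 8 bp
  [109,141): 32 bp
  [141,154): 13 bp
  [154,169): 15 bp
  [169,174): 5 bp
  [174,181): 7 bp
  [181,190): 9 bp
  [190,194): 4 bp
  [194,201): 7 bp
  [201,205): 4 bp
  [205,209): 4 bp
  [209,218): 9 bp
  [218,227): 9 bp
  [227,242): 15 bp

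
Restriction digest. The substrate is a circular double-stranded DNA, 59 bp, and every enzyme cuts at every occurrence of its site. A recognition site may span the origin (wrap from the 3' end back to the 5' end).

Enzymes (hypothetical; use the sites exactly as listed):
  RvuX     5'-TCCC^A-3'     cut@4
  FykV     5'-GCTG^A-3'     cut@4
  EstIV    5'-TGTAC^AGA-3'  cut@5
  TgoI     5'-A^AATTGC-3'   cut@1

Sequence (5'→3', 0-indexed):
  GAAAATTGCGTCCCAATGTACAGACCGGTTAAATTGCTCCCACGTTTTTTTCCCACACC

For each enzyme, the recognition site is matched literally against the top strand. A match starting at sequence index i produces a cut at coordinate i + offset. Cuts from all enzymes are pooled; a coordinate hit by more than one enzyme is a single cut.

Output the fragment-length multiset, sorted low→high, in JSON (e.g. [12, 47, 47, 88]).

[7,8,10,10,11,13]

Per-enzyme occurrences:
  RvuX TCCCA/4: at [10, 37, 50] ⇒ [14, 41, 54]
  FykV (GCTGA, off=4): no sites
  EstIV TGTACAGA/5: at [16] ⇒ [21]
  TgoI AAATTGC/1: at [2, 30] ⇒ [3, 31]

Pooled cuts: [3, 14, 21, 31, 41, 54]

Fragments:
  3→14: 11 bp
  14→21: 7 bp
  21→31: 10 bp
  31→41: 10 bp
  41→54: 13 bp
  54→3 (wrap): 59-54+3 = 8 bp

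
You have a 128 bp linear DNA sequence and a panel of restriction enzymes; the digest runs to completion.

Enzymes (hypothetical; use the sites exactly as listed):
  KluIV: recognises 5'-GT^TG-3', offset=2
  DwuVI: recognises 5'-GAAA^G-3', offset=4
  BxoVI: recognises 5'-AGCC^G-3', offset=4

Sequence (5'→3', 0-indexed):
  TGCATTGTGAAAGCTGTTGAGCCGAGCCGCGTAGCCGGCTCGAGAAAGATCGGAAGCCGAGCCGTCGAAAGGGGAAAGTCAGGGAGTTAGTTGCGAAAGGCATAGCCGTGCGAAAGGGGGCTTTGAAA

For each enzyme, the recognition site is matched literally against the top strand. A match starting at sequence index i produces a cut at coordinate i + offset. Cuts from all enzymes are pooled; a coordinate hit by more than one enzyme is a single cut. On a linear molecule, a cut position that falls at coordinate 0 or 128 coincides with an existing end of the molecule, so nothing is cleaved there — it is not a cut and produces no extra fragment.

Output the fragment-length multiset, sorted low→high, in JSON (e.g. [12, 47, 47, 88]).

Scan for sites:
  KluIV GTTG/2: at [15, 89] ⇒ [17, 91]
  DwuVI GAAAG/4: at [8, 43, 66, 73, 94, 111] ⇒ [12, 47, 70, 77, 98, 115]
  BxoVI AGCCG/4: at [19, 24, 32, 54, 59, 103] ⇒ [23, 28, 36, 58, 63, 107]

Pooled cuts: [12, 17, 23, 28, 36, 47, 58, 63, 70, 77, 91, 98, 107, 115]

Fragments:
  [0,12): 12 bp
  [12,17): 5 bp
  [17,23): 6 bp
  [23,28): 5 bp
  [28,36): 8 bp
  [36,47): 11 bp
  [47,58): 11 bp
  [58,63): 5 bp
  [63,70): 7 bp
  [70,77): 7 bp
  [77,91): 14 bp
  [91,98): 7 bp
  [98,107): 9 bp
  [107,115): 8 bp
  [115,128): 13 bp

[5,5,5,6,7,7,7,8,8,9,11,11,12,13,14]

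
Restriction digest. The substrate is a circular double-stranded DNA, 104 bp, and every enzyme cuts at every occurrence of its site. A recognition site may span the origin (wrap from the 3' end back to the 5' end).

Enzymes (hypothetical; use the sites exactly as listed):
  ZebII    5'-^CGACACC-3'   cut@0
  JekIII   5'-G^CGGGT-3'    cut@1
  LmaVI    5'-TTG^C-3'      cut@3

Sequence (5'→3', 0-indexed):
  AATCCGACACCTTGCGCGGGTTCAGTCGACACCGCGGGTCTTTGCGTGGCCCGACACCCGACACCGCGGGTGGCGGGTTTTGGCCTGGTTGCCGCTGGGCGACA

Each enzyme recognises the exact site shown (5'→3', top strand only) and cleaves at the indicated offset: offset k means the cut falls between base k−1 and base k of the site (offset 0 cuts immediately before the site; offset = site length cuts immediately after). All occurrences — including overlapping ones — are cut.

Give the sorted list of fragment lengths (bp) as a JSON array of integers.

Scan for sites:
  ZebII CGACACC/0: at [4, 26, 51, 58] ⇒ [4, 26, 51, 58]
  JekIII GCGGGT/1: at [15, 33, 65, 72] ⇒ [16, 34, 66, 73]
  LmaVI TTGC/3: at [11, 41, 88] ⇒ [14, 44, 91]

Pooled cuts: [4, 14, 16, 26, 34, 44, 51, 58, 66, 73, 91]

Fragments:
  4→14: 10 bp
  14→16: 2 bp
  16→26: 10 bp
  26→34: 8 bp
  34→44: 10 bp
  44→51: 7 bp
  51→58: 7 bp
  58→66: 8 bp
  66→73: 7 bp
  73→91: 18 bp
  91→4 (wrap): 104-91+4 = 17 bp

[2,7,7,7,8,8,10,10,10,17,18]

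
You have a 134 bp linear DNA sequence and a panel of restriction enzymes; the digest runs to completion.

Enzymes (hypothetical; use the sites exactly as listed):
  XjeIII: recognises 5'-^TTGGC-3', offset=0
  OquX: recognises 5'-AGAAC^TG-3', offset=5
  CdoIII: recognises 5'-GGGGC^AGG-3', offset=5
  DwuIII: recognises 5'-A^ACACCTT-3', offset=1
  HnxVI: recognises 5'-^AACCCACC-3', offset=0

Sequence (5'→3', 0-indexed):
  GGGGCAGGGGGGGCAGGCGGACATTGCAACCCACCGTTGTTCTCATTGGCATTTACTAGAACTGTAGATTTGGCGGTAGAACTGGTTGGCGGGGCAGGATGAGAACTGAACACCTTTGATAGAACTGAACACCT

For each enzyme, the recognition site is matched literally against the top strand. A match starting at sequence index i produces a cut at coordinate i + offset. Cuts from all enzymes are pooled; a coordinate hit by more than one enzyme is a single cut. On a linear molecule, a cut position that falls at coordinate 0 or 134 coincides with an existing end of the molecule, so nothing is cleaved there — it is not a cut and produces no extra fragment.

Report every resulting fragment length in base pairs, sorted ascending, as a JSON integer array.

Site scan:
  XjeIII TTGGC/0: at [45, 69, 85] ⇒ [45, 69, 85]
  OquX AGAACTG/5: at [57, 77, 101, 120] ⇒ [62, 82, 106, 125]
  CdoIII GGGGCAGG/5: at [0, 9, 90] ⇒ [5, 14, 95]
  DwuIII AACACCTT/1: at [108] ⇒ [109]
  HnxVI AACCCACC/0: at [27] ⇒ [27]

All cut coordinates (distinct, sorted): [5, 14, 27, 45, 62, 69, 82, 85, 95, 106, 109, 125]

Fragments:
  [0,5): 5 bp
  [5,14): 9 bp
  [14,27): 13 bp
  [27,45): 18 bp
  [45,62): 17 bp
  [62,69): 7 bp
  [69,82): 13 bp
  [82,85): 3 bp
  [85,95): 10 bp
  [95,106): 11 bp
  [106,109): 3 bp
  [109,125): 16 bp
  [125,134): 9 bp

[3,3,5,7,9,9,10,11,13,13,16,17,18]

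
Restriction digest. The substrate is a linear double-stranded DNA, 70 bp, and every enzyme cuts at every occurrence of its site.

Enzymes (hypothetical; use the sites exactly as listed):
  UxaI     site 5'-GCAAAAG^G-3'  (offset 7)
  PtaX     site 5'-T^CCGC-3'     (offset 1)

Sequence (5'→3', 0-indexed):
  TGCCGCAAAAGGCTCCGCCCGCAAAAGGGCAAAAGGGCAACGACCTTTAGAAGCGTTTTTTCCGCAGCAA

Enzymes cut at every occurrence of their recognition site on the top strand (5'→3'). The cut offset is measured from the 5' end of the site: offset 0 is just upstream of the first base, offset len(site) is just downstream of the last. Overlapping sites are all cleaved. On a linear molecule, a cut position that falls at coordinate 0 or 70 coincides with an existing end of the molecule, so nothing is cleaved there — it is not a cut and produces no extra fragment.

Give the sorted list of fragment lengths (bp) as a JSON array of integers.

[3,8,9,11,13,26]

Site scan:
  UxaI GCAAAAGG/7: at [4, 20, 28] ⇒ [11, 27, 35]
  PtaX TCCGC/1: at [13, 60] ⇒ [14, 61]

All cut coordinates (distinct, sorted): [11, 14, 27, 35, 61]

Fragments:
  [0,11): 11 bp
  [11,14): 3 bp
  [14,27): 13 bp
  [27,35): 8 bp
  [35,61): 26 bp
  [61,70): 9 bp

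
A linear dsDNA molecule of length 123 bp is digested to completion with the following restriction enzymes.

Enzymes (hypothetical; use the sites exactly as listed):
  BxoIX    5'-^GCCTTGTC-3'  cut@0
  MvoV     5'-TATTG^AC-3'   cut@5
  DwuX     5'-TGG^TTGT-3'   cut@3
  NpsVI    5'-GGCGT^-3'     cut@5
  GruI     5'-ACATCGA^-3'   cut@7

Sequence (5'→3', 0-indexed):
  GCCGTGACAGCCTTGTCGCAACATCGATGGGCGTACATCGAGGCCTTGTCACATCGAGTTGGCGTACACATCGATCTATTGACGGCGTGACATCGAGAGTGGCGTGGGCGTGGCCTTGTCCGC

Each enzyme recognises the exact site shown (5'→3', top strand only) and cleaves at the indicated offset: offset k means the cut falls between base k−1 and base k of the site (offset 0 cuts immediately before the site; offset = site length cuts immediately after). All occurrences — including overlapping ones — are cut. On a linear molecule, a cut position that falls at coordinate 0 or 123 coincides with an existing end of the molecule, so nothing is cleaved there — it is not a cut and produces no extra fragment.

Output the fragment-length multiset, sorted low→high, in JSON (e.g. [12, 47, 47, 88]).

[1,1,6,7,7,7,7,8,8,9,9,9,11,15,18]

Site scan:
  BxoIX GCCTTGTC/0: at [9, 42, 112] ⇒ [9, 42, 112]
  MvoV TATTGAC/5: at [76] ⇒ [81]
  DwuX (TGGTTGT, off=3): no sites
  NpsVI GGCGT/5: at [29, 60, 83, 100, 106] ⇒ [34, 65, 88, 105, 111]
  GruI ACATCGA/7: at [20, 34, 50, 67, 89] ⇒ [27, 41, 57, 74, 96]

All cut coordinates (distinct, sorted): [9, 27, 34, 41, 42, 57, 65, 74, 81, 88, 96, 105, 111, 112]

Fragments:
  [0,9): 9 bp
  [9,27): 18 bp
  [27,34): 7 bp
  [34,41): 7 bp
  [41,42): 1 bp
  [42,57): 15 bp
  [57,65): 8 bp
  [65,74): 9 bp
  [74,81): 7 bp
  [81,88): 7 bp
  [88,96): 8 bp
  [96,105): 9 bp
  [105,111): 6 bp
  [111,112): 1 bp
  [112,123): 11 bp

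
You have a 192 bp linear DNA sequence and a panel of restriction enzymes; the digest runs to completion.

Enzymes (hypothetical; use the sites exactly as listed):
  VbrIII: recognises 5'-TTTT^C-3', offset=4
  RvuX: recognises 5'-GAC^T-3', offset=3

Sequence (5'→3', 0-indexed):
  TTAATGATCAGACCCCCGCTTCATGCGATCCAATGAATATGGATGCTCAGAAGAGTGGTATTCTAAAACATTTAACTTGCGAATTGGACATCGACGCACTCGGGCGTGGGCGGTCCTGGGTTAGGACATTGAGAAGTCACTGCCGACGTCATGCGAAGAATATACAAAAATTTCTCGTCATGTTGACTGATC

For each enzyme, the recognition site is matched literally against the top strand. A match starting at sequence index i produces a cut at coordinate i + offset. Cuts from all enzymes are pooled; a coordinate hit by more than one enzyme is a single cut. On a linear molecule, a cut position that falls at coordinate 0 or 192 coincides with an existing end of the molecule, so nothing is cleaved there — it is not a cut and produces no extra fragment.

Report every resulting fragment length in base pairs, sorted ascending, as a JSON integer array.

Per-enzyme occurrences:
  VbrIII (TTTTC, off=4): no sites
  RvuX GACT/3: at [184] ⇒ [187]

All cut coordinates (distinct, sorted): [187]

Fragment lengths:
  [0,187): 187 bp
  [187,192): 5 bp

[5,187]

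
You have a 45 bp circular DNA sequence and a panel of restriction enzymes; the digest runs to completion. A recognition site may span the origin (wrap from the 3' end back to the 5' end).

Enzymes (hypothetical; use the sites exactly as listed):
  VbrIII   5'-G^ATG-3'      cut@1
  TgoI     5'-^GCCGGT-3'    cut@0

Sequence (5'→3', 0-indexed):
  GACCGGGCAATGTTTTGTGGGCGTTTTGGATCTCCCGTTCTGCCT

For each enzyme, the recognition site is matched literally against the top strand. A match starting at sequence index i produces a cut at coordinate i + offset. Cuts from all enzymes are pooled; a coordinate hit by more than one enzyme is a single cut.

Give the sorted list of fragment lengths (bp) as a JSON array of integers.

[45]

Site scan:
  VbrIII (GATG, off=1): no sites
  TgoI (GCCGGT, off=0): no sites

All cut coordinates (distinct, sorted): ∅

Fragment lengths:
  no cuts → one circular fragment of 45 bp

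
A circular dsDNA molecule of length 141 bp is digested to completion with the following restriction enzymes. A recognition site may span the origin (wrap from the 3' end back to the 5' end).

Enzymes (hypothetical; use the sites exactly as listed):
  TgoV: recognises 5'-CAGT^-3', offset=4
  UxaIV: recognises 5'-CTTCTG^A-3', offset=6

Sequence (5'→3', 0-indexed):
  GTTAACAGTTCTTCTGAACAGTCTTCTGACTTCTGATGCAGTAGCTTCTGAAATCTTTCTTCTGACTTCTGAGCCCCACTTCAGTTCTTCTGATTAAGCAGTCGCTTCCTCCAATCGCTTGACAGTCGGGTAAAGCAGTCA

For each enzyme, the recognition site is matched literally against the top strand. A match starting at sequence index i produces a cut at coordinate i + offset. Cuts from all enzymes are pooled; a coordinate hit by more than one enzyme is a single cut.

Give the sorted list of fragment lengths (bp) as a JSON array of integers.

Per-enzyme occurrences:
  TgoV CAGT/4: at [5, 18, 38, 81, 98, 122, 135, 139] ⇒ [2, 9, 22, 42, 85, 102, 126, 139]
  UxaIV CTTCTGA/6: at [10, 22, 29, 44, 58, 65, 86] ⇒ [16, 28, 35, 50, 64, 71, 92]

All cut coordinates (distinct, sorted): [2, 9, 16, 22, 28, 35, 42, 50, 64, 71, 85, 92, 102, 126, 139]

Fragment lengths:
  2→9: 7 bp
  9→16: 7 bp
  16→22: 6 bp
  22→28: 6 bp
  28→35: 7 bp
  35→42: 7 bp
  42→50: 8 bp
  50→64: 14 bp
  64→71: 7 bp
  71→85: 14 bp
  85→92: 7 bp
  92→102: 10 bp
  102→126: 24 bp
  126→139: 13 bp
  139→2 (wrap): 141-139+2 = 4 bp

[4,6,6,7,7,7,7,7,7,8,10,13,14,14,24]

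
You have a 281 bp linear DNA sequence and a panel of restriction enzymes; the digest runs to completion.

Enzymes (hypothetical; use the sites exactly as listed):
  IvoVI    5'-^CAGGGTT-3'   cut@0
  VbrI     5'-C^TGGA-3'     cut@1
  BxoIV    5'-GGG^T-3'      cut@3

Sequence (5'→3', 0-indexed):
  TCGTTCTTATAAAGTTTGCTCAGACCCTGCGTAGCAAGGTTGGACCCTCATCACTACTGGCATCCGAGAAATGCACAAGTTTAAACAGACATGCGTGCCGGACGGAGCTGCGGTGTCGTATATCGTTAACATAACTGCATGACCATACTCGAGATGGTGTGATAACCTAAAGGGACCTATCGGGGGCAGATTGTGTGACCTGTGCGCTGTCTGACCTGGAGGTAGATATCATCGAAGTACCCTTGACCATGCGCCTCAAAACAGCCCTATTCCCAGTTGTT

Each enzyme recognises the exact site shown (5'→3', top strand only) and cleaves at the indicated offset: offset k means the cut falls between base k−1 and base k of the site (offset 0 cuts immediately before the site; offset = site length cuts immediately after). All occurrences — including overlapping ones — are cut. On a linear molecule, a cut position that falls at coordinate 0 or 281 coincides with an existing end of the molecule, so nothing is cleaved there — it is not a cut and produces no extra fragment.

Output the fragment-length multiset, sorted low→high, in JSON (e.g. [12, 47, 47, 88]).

Site scan:
  IvoVI (CAGGGTT, off=0): no sites
  VbrI (CTGGA, off=1): starts [215] → cuts [216]
  BxoIV (GGGT, off=3): no sites

All cut coordinates (distinct, sorted): [216]

Fragments:
  [0,216): 216 bp
  [216,281): 65 bp

[65,216]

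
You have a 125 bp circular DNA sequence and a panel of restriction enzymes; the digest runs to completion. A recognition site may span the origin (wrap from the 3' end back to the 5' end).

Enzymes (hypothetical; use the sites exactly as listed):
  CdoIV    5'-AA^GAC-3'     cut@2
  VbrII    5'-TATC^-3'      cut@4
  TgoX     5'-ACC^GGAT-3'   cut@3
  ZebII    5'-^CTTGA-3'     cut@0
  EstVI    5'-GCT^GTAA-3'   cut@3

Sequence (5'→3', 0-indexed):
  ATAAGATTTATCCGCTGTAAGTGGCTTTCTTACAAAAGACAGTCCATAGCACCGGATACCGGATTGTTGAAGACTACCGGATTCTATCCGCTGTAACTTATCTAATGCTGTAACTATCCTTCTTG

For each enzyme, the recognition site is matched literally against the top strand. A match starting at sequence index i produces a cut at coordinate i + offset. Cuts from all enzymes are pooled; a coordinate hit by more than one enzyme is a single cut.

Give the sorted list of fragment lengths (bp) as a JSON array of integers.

Scan for sites:
  CdoIV AAGAC/2: at [35, 69] ⇒ [37, 71]
  VbrII TATC/4: at [8, 84, 98, 114] ⇒ [12, 88, 102, 118]
  TgoX ACCGGAT/3: at [50, 57, 75] ⇒ [53, 60, 78]
  ZebII CTTGA/0: at [121] ⇒ [121]
  EstVI GCTGTAA/3: at [13, 89, 106] ⇒ [16, 92, 109]

All cut coordinates (distinct, sorted): [12, 16, 37, 53, 60, 71, 78, 88, 92, 102, 109, 118, 121]

Fragment lengths:
  12→16: 4 bp
  16→37: 21 bp
  37→53: 16 bp
  53→60: 7 bp
  60→71: 11 bp
  71→78: 7 bp
  78→88: 10 bp
  88→92: 4 bp
  92→102: 10 bp
  102→109: 7 bp
  109→118: 9 bp
  118→121: 3 bp
  121→12 (wrap): 125-121+12 = 16 bp

[3,4,4,7,7,7,9,10,10,11,16,16,21]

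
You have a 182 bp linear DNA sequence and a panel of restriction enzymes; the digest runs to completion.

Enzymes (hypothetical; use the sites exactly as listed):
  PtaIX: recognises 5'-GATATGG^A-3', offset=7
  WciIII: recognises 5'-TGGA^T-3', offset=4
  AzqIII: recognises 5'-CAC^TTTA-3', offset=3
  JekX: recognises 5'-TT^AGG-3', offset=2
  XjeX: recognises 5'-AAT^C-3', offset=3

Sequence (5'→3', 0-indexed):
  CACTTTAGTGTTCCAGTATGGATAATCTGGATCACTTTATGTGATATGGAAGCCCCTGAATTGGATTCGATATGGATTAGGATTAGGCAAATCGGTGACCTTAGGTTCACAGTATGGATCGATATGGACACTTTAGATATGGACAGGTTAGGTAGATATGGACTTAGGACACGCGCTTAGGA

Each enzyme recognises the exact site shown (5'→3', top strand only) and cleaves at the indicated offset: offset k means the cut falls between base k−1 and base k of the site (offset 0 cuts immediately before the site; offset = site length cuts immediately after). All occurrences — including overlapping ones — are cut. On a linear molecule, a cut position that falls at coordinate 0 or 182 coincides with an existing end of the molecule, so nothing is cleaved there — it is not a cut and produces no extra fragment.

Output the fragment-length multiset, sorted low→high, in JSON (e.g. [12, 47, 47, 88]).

Per-enzyme occurrences:
  PtaIX (GATATGGA, off=7): starts [42, 68, 120, 135, 154] → cuts [49, 75, 127, 142, 161]
  WciIII (TGGAT, off=4): starts [18, 27, 61, 72, 114] → cuts [22, 31, 65, 76, 118]
  AzqIII (CACTTTA, off=3): starts [0, 32, 128] → cuts [3, 35, 131]
  JekX (TTAGG, off=2): starts [76, 82, 100, 147, 163, 176] → cuts [78, 84, 102, 149, 165, 178]
  XjeX (AATC, off=3): starts [23, 89] → cuts [26, 92]

All cut coordinates (distinct, sorted): [3, 22, 26, 31, 35, 49, 65, 75, 76, 78, 84, 92, 102, 118, 127, 131, 142, 149, 161, 165, 178]

Fragments:
  [0,3): 3 bp
  [3,22): 19 bp
  [22,26): 4 bp
  [26,31): 5 bp
  [31,35): 4 bp
  [35,49): 14 bp
  [49,65): 16 bp
  [65,75): 10 bp
  [75,76): 1 bp
  [76,78): 2 bp
  [78,84): 6 bp
  [84,92): 8 bp
  [92,102): 10 bp
  [102,118): 16 bp
  [118,127): 9 bp
  [127,131): 4 bp
  [131,142): 11 bp
  [142,149): 7 bp
  [149,161): 12 bp
  [161,165): 4 bp
  [165,178): 13 bp
  [178,182): 4 bp

[1,2,3,4,4,4,4,4,5,6,7,8,9,10,10,11,12,13,14,16,16,19]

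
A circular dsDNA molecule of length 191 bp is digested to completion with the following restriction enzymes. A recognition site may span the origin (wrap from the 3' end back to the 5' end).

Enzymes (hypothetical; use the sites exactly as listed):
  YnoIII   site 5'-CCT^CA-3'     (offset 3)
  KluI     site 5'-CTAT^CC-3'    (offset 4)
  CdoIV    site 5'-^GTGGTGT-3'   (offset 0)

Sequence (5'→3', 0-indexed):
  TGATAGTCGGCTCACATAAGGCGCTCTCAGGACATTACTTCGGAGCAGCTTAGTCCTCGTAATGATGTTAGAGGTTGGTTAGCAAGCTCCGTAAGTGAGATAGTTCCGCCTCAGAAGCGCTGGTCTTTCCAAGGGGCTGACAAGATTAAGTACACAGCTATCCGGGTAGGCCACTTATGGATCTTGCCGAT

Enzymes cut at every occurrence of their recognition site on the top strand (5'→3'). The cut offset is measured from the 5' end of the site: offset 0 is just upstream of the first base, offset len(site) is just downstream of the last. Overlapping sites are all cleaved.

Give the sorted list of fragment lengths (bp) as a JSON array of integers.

Scan for sites:
  YnoIII CCTCA/3: at [108] ⇒ [111]
  KluI CTATCC/4: at [157] ⇒ [161]
  CdoIV (GTGGTGT, off=0): no sites

Pooled cuts: [111, 161]

Fragment lengths:
  111→161: 50 bp
  161→111 (wrap): 191-161+111 = 141 bp

[50,141]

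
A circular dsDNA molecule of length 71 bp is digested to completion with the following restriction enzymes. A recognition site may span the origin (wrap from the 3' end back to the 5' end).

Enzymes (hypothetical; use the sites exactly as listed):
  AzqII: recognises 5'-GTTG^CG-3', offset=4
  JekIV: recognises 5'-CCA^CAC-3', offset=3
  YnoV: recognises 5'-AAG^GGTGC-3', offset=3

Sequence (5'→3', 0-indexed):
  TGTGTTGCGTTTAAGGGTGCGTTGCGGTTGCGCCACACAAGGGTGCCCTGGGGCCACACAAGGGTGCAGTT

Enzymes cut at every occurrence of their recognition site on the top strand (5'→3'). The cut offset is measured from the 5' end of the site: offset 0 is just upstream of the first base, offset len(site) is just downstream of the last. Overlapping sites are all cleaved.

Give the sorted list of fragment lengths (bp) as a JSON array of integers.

[5,6,6,6,8,9,15,16]

Scan for sites:
  AzqII GTTGCG/4: at [3, 20, 26] ⇒ [7, 24, 30]
  JekIV CCACAC/3: at [32, 53] ⇒ [35, 56]
  YnoV AAGGGTGC/3: at [12, 38, 59] ⇒ [15, 41, 62]

All cut coordinates (distinct, sorted): [7, 15, 24, 30, 35, 41, 56, 62]

Fragments:
  7→15: 8 bp
  15→24: 9 bp
  24→30: 6 bp
  30→35: 5 bp
  35→41: 6 bp
  41→56: 15 bp
  56→62: 6 bp
  62→7 (wrap): 71-62+7 = 16 bp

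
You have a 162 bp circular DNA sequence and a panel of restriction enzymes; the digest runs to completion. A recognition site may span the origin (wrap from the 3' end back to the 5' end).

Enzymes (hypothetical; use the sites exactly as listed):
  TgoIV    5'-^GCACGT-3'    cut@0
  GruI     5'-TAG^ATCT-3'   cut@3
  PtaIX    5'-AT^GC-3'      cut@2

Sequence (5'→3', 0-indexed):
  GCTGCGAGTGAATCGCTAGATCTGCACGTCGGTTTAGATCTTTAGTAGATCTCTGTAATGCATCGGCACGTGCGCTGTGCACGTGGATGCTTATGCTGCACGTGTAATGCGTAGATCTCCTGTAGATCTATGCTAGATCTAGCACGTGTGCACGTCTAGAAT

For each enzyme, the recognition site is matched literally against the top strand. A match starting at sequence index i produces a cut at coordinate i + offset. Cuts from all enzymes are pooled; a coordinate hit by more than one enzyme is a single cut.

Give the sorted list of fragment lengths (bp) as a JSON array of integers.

[3,4,5,5,6,6,6,6,8,10,11,11,11,11,13,13,14,19]

Per-enzyme occurrences:
  TgoIV (GCACGT, off=0): starts [23, 65, 78, 97, 141, 149] → cuts [23, 65, 78, 97, 141, 149]
  GruI (TAGATCT, off=3): starts [16, 34, 45, 111, 122, 133] → cuts [19, 37, 48, 114, 125, 136]
  PtaIX (ATGC, off=2): starts [57, 86, 92, 106, 129, 160] → cuts [0, 59, 88, 94, 108, 131]

Pooled cuts: [0, 19, 23, 37, 48, 59, 65, 78, 88, 94, 97, 108, 114, 125, 131, 136, 141, 149]

Fragment lengths:
  0→19: 19 bp
  19→23: 4 bp
  23→37: 14 bp
  37→48: 11 bp
  48→59: 11 bp
  59→65: 6 bp
  65→78: 13 bp
  78→88: 10 bp
  88→94: 6 bp
  94→97: 3 bp
  97→108: 11 bp
  108→114: 6 bp
  114→125: 11 bp
  125→131: 6 bp
  131→136: 5 bp
  136→141: 5 bp
  141→149: 8 bp
  149→0 (wrap): 162-149+0 = 13 bp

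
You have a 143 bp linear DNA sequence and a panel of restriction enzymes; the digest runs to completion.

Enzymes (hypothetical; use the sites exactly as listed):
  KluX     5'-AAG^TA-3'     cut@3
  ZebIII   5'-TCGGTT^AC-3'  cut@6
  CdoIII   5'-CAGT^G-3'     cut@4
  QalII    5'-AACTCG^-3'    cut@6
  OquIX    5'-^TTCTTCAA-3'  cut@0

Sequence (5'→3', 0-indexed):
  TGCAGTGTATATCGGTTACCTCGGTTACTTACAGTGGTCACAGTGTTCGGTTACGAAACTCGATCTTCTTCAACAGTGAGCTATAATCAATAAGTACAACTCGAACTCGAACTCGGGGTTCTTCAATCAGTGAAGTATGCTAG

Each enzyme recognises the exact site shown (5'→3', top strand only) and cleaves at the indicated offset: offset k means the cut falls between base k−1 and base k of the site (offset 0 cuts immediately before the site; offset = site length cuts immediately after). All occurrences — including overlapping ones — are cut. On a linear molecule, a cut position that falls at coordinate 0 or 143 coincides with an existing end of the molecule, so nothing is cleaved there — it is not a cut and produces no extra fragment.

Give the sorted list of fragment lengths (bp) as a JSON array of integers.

[3,3,4,6,6,6,8,8,9,9,9,9,10,11,12,13,17]

Scan for sites:
  KluX (AAGTA, off=3): starts [91, 132] → cuts [94, 135]
  ZebIII (TCGGTTAC, off=6): starts [11, 20, 46] → cuts [17, 26, 52]
  CdoIII (CAGTG, off=4): starts [2, 31, 40, 73, 127] → cuts [6, 35, 44, 77, 131]
  QalII (AACTCG, off=6): starts [56, 97, 103, 109] → cuts [62, 103, 109, 115]
  OquIX (TTCTTCAA, off=0): starts [65, 118] → cuts [65, 118]

All cut coordinates (distinct, sorted): [6, 17, 26, 35, 44, 52, 62, 65, 77, 94, 103, 109, 115, 118, 131, 135]

Fragment lengths:
  [0,6): 6 bp
  [6,17): 11 bp
  [17,26): 9 bp
  [26,35): 9 bp
  [35,44): 9 bp
  [44,52): 8 bp
  [52,62): 10 bp
  [62,65): 3 bp
  [65,77): 12 bp
  [77,94): 17 bp
  [94,103): 9 bp
  [103,109): 6 bp
  [109,115): 6 bp
  [115,118): 3 bp
  [118,131): 13 bp
  [131,135): 4 bp
  [135,143): 8 bp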